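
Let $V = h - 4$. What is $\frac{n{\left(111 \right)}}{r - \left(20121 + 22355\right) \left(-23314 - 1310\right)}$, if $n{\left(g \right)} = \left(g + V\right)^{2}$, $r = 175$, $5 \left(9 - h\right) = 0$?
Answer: $\frac{13456}{1045929199} \approx 1.2865 \cdot 10^{-5}$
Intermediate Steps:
$h = 9$ ($h = 9 - 0 = 9 + 0 = 9$)
$V = 5$ ($V = 9 - 4 = 5$)
$n{\left(g \right)} = \left(5 + g\right)^{2}$ ($n{\left(g \right)} = \left(g + 5\right)^{2} = \left(5 + g\right)^{2}$)
$\frac{n{\left(111 \right)}}{r - \left(20121 + 22355\right) \left(-23314 - 1310\right)} = \frac{\left(5 + 111\right)^{2}}{175 - \left(20121 + 22355\right) \left(-23314 - 1310\right)} = \frac{116^{2}}{175 - 42476 \left(-24624\right)} = \frac{13456}{175 - -1045929024} = \frac{13456}{175 + 1045929024} = \frac{13456}{1045929199}$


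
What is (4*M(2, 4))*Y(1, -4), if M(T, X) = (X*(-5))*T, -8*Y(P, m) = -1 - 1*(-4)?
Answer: 60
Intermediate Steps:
Y(P, m) = -3/8 (Y(P, m) = -(-1 - 1*(-4))/8 = -(-1 + 4)/8 = -⅛*3 = -3/8)
M(T, X) = -5*T*X (M(T, X) = (-5*X)*T = -5*T*X)
(4*M(2, 4))*Y(1, -4) = (4*(-5*2*4))*(-3/8) = (4*(-40))*(-3/8) = -160*(-3/8) = 60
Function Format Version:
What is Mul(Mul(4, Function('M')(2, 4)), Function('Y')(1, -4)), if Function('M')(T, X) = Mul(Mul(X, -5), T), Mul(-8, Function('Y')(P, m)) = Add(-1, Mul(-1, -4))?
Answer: 60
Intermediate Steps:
Function('Y')(P, m) = Rational(-3, 8) (Function('Y')(P, m) = Mul(Rational(-1, 8), Add(-1, Mul(-1, -4))) = Mul(Rational(-1, 8), Add(-1, 4)) = Mul(Rational(-1, 8), 3) = Rational(-3, 8))
Function('M')(T, X) = Mul(-5, T, X) (Function('M')(T, X) = Mul(Mul(-5, X), T) = Mul(-5, T, X))
Mul(Mul(4, Function('M')(2, 4)), Function('Y')(1, -4)) = Mul(Mul(4, Mul(-5, 2, 4)), Rational(-3, 8)) = Mul(Mul(4, -40), Rational(-3, 8)) = Mul(-160, Rational(-3, 8)) = 60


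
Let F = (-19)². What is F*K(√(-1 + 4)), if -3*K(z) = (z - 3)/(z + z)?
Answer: -361/6 + 361*√3/6 ≈ 44.045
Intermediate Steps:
F = 361
K(z) = -(-3 + z)/(6*z) (K(z) = -(z - 3)/(3*(z + z)) = -(-3 + z)/(3*(2*z)) = -(-3 + z)*1/(2*z)/3 = -(-3 + z)/(6*z))
F*K(√(-1 + 4)) = 361*((3 - √(-1 + 4))/(6*(√(-1 + 4)))) = 361*((3 - √3)/(6*(√3))) = 361*((√3/3)*(3 - √3)/6) = 361*(√3*(3 - √3)/18) = 361*√3*(3 - √3)/18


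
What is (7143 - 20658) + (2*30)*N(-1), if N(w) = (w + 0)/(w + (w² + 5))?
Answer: -13527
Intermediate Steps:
N(w) = w/(5 + w + w²) (N(w) = w/(w + (5 + w²)) = w/(5 + w + w²))
(7143 - 20658) + (2*30)*N(-1) = (7143 - 20658) + (2*30)*(-1/(5 - 1 + (-1)²)) = -13515 + 60*(-1/(5 - 1 + 1)) = -13515 + 60*(-1/5) = -13515 + 60*(-1*⅕) = -13515 + 60*(-⅕) = -13515 - 12 = -13527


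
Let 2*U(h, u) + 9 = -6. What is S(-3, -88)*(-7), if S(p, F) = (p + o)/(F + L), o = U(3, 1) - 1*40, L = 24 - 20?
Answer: -101/24 ≈ -4.2083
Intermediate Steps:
U(h, u) = -15/2 (U(h, u) = -9/2 + (1/2)*(-6) = -9/2 - 3 = -15/2)
L = 4
o = -95/2 (o = -15/2 - 1*40 = -15/2 - 40 = -95/2 ≈ -47.500)
S(p, F) = (-95/2 + p)/(4 + F) (S(p, F) = (p - 95/2)/(F + 4) = (-95/2 + p)/(4 + F))
S(-3, -88)*(-7) = ((-95/2 - 3)/(4 - 88))*(-7) = (-101/2/(-84))*(-7) = -1/84*(-101/2)*(-7) = (101/168)*(-7) = -101/24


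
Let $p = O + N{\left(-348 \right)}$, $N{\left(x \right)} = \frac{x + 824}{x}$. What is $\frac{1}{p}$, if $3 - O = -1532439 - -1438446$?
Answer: $\frac{87}{8177533} \approx 1.0639 \cdot 10^{-5}$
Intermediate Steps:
$N{\left(x \right)} = \frac{824 + x}{x}$
$O = 93996$ ($O = 3 - \left(-1532439 - -1438446\right) = 3 - \left(-1532439 + 1438446\right) = 3 - -93993 = 3 + 93993 = 93996$)
$p = \frac{8177533}{87}$ ($p = 93996 + \frac{824 - 348}{-348} = 93996 - \frac{119}{87} = \frac{8177533}{87} \approx 93995.0$)
$\frac{1}{p} = \frac{1}{\frac{8177533}{87}} = \frac{87}{8177533}$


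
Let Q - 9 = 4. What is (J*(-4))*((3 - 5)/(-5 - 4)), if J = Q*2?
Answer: -208/9 ≈ -23.111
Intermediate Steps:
Q = 13 (Q = 9 + 4 = 13)
J = 26 (J = 13*2 = 26)
(J*(-4))*((3 - 5)/(-5 - 4)) = (26*(-4))*((3 - 5)/(-5 - 4)) = -(-208)/(-9) = -(-208)*(-1)/9 = -104*2/9 = -208/9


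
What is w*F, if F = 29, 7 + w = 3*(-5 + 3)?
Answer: -377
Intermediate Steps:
w = -13 (w = -7 + 3*(-5 + 3) = -7 + 3*(-2) = -7 - 6 = -13)
w*F = -13*29 = -377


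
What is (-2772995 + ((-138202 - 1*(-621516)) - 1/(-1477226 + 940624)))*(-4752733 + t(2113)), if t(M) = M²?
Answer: 176903110517112702/268301 ≈ 6.5935e+11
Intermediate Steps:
(-2772995 + ((-138202 - 1*(-621516)) - 1/(-1477226 + 940624)))*(-4752733 + t(2113)) = (-2772995 + ((-138202 - 1*(-621516)) - 1/(-1477226 + 940624)))*(-4752733 + 2113²) = (-2772995 + ((-138202 + 621516) - 1/(-536602)))*(-4752733 + 4464769) = (-2772995 + (483314 - 1*(-1/536602)))*(-287964) = (-2772995 + (483314 + 1/536602))*(-287964) = (-2772995 + 259347259029/536602)*(-287964) = -1228647403961/536602*(-287964) = 176903110517112702/268301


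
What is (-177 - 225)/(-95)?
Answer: 402/95 ≈ 4.2316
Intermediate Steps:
(-177 - 225)/(-95) = -402*(-1/95) = 402/95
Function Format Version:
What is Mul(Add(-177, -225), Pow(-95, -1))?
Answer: Rational(402, 95) ≈ 4.2316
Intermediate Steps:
Mul(Add(-177, -225), Pow(-95, -1)) = Mul(-402, Rational(-1, 95)) = Rational(402, 95)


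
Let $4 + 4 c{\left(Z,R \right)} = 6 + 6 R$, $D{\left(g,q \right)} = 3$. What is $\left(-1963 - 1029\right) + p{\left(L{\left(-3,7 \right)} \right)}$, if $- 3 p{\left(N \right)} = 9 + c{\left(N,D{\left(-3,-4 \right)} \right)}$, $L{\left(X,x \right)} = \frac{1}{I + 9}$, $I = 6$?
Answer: $- \frac{8990}{3} \approx -2996.7$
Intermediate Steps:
$L{\left(X,x \right)} = \frac{1}{15}$ ($L{\left(X,x \right)} = \frac{1}{6 + 9} = \frac{1}{15}$)
$c{\left(Z,R \right)} = \frac{1}{2} + \frac{3 R}{2}$ ($c{\left(Z,R \right)} = -1 + \frac{6 + 6 R}{4} = -1 + \left(\frac{3}{2} + \frac{3 R}{2}\right) = \frac{1}{2} + \frac{3 R}{2}$)
$p{\left(N \right)} = - \frac{14}{3}$ ($p{\left(N \right)} = - \frac{9 + \left(\frac{1}{2} + \frac{3}{2} \cdot 3\right)}{3} = - \frac{9 + \left(\frac{1}{2} + \frac{9}{2}\right)}{3} = - \frac{9 + 5}{3} = \left(- \frac{1}{3}\right) 14 = - \frac{14}{3}$)
$\left(-1963 - 1029\right) + p{\left(L{\left(-3,7 \right)} \right)} = \left(-1963 - 1029\right) - \frac{14}{3} = -2992 - \frac{14}{3} = - \frac{8990}{3}$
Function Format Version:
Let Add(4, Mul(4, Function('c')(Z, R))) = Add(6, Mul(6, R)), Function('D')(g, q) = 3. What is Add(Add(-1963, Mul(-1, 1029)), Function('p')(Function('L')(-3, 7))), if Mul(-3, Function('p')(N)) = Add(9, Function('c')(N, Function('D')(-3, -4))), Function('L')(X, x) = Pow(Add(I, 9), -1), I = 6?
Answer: Rational(-8990, 3) ≈ -2996.7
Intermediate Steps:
Function('L')(X, x) = Rational(1, 15) (Function('L')(X, x) = Pow(Add(6, 9), -1) = Pow(15, -1) = Rational(1, 15))
Function('c')(Z, R) = Add(Rational(1, 2), Mul(Rational(3, 2), R)) (Function('c')(Z, R) = Add(-1, Mul(Rational(1, 4), Add(6, Mul(6, R)))) = Add(-1, Add(Rational(3, 2), Mul(Rational(3, 2), R))) = Add(Rational(1, 2), Mul(Rational(3, 2), R)))
Function('p')(N) = Rational(-14, 3) (Function('p')(N) = Mul(Rational(-1, 3), Add(9, Add(Rational(1, 2), Mul(Rational(3, 2), 3)))) = Mul(Rational(-1, 3), Add(9, Add(Rational(1, 2), Rational(9, 2)))) = Mul(Rational(-1, 3), Add(9, 5)) = Mul(Rational(-1, 3), 14) = Rational(-14, 3))
Add(Add(-1963, Mul(-1, 1029)), Function('p')(Function('L')(-3, 7))) = Add(Add(-1963, Mul(-1, 1029)), Rational(-14, 3)) = Add(Add(-1963, -1029), Rational(-14, 3)) = Add(-2992, Rational(-14, 3)) = Rational(-8990, 3)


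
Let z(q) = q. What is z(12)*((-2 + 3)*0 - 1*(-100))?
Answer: 1200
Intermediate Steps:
z(12)*((-2 + 3)*0 - 1*(-100)) = 12*((-2 + 3)*0 - 1*(-100)) = 12*(1*0 + 100) = 12*(0 + 100) = 12*100 = 1200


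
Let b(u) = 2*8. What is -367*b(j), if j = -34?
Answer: -5872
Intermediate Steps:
b(u) = 16
-367*b(j) = -367*16 = -5872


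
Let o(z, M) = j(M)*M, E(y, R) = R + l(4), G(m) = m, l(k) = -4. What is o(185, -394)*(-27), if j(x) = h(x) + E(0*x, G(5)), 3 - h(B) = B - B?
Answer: 42552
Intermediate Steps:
E(y, R) = -4 + R (E(y, R) = R - 4 = -4 + R)
h(B) = 3 (h(B) = 3 - (B - B) = 3 - 1*0 = 3 + 0 = 3)
j(x) = 4 (j(x) = 3 + (-4 + 5) = 3 + 1 = 4)
o(z, M) = 4*M
o(185, -394)*(-27) = (4*(-394))*(-27) = -1576*(-27) = 42552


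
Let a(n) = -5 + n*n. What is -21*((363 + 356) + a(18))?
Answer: -21798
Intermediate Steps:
a(n) = -5 + n²
-21*((363 + 356) + a(18)) = -21*((363 + 356) + (-5 + 18²)) = -21*(719 + (-5 + 324)) = -21*(719 + 319) = -21*1038 = -21798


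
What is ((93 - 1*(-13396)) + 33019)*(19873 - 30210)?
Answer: -480753196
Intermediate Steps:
((93 - 1*(-13396)) + 33019)*(19873 - 30210) = ((93 + 13396) + 33019)*(-10337) = (13489 + 33019)*(-10337) = 46508*(-10337) = -480753196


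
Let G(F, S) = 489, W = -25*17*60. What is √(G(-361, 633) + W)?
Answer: 3*I*√2779 ≈ 158.15*I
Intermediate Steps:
W = -25500 (W = -425*60 = -25500)
√(G(-361, 633) + W) = √(489 - 25500) = √(-25011) = 3*I*√2779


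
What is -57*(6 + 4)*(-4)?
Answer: 2280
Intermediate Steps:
-57*(6 + 4)*(-4) = -570*(-4) = -57*(-40) = 2280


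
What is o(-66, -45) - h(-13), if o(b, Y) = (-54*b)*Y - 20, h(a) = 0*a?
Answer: -160400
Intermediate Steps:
h(a) = 0
o(b, Y) = -20 - 54*Y*b (o(b, Y) = -54*Y*b - 20 = -20 - 54*Y*b)
o(-66, -45) - h(-13) = (-20 - 54*(-45)*(-66)) - 1*0 = (-20 - 160380) + 0 = -160400 + 0 = -160400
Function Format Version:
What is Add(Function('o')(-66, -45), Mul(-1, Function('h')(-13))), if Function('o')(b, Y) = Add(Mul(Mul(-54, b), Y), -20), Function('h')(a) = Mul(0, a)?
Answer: -160400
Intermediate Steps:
Function('h')(a) = 0
Function('o')(b, Y) = Add(-20, Mul(-54, Y, b)) (Function('o')(b, Y) = Add(Mul(-54, Y, b), -20) = Add(-20, Mul(-54, Y, b)))
Add(Function('o')(-66, -45), Mul(-1, Function('h')(-13))) = Add(Add(-20, Mul(-54, -45, -66)), Mul(-1, 0)) = Add(Add(-20, -160380), 0) = Add(-160400, 0) = -160400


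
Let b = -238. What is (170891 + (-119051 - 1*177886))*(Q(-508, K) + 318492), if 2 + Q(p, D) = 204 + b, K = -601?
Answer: -40140104976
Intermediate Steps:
Q(p, D) = -36 (Q(p, D) = -2 + (204 - 238) = -2 - 34 = -36)
(170891 + (-119051 - 1*177886))*(Q(-508, K) + 318492) = (170891 + (-119051 - 1*177886))*(-36 + 318492) = (170891 + (-119051 - 177886))*318456 = (170891 - 296937)*318456 = -126046*318456 = -40140104976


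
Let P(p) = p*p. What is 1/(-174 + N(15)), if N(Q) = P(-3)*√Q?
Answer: -58/9687 - √15/3229 ≈ -0.0071868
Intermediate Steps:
P(p) = p²
N(Q) = 9*√Q (N(Q) = (-3)²*√Q = 9*√Q)
1/(-174 + N(15)) = 1/(-174 + 9*√15)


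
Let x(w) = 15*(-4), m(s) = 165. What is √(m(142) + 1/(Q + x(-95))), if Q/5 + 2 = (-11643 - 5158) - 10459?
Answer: √3068468052130/136370 ≈ 12.845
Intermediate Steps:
Q = -136310 (Q = -10 + 5*((-11643 - 5158) - 10459) = -10 + 5*(-16801 - 10459) = -10 + 5*(-27260) = -10 - 136300 = -136310)
x(w) = -60
√(m(142) + 1/(Q + x(-95))) = √(165 + 1/(-136310 - 60)) = √(165 + 1/(-136370)) = √(165 - 1/136370) = √(22501049/136370) = √3068468052130/136370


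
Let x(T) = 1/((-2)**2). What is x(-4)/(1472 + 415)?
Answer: 1/7548 ≈ 0.00013249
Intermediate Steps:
x(T) = 1/4
x(-4)/(1472 + 415) = 1/(4*(1472 + 415)) = (1/4)/1887 = (1/4)*(1/1887) = 1/7548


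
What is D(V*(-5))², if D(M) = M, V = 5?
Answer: 625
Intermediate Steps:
D(V*(-5))² = (5*(-5))² = (-25)² = 625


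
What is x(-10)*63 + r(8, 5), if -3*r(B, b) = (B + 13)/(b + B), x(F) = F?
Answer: -8197/13 ≈ -630.54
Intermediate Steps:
r(B, b) = -(13 + B)/(3*(B + b)) (r(B, b) = -(B + 13)/(3*(b + B)) = -(13 + B)/(3*(B + b)))
x(-10)*63 + r(8, 5) = -10*63 + (-13 - 1*8)/(3*(8 + 5)) = -630 + (⅓)*(-13 - 8)/13 = -630 + (⅓)*(1/13)*(-21) = -630 - 7/13 = -8197/13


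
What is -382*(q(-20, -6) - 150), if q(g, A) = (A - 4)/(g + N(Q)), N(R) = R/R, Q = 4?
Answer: 1084880/19 ≈ 57099.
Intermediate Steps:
N(R) = 1
q(g, A) = (-4 + A)/(1 + g) (q(g, A) = (A - 4)/(g + 1) = (-4 + A)/(1 + g))
-382*(q(-20, -6) - 150) = -382*((-4 - 6)/(1 - 20) - 150) = -382*(-10/(-19) - 150) = -382*(-1/19*(-10) - 150) = -382*(10/19 - 150) = -382*(-2840/19) = 1084880/19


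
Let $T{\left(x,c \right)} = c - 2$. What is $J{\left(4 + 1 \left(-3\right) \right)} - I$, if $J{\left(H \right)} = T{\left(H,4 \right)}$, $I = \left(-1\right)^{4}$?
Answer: $1$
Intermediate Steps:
$T{\left(x,c \right)} = -2 + c$
$I = 1$
$J{\left(H \right)} = 2$ ($J{\left(H \right)} = -2 + 4 = 2$)
$J{\left(4 + 1 \left(-3\right) \right)} - I = 2 - 1 = 1$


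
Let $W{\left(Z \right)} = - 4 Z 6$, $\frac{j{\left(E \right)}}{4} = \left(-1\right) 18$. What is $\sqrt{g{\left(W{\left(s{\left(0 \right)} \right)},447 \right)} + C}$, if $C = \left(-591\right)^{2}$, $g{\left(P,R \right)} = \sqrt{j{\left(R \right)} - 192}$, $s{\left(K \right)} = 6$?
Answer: $\sqrt{349281 + 2 i \sqrt{66}} \approx 591.0 + 0.01 i$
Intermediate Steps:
$j{\left(E \right)} = -72$ ($j{\left(E \right)} = 4 \left(\left(-1\right) 18\right) = 4 \left(-18\right) = -72$)
$W{\left(Z \right)} = - 24 Z$
$g{\left(P,R \right)} = 2 i \sqrt{66}$ ($g{\left(P,R \right)} = \sqrt{-72 - 192} = \sqrt{-264} = 2 i \sqrt{66}$)
$C = 349281$
$\sqrt{g{\left(W{\left(s{\left(0 \right)} \right)},447 \right)} + C} = \sqrt{2 i \sqrt{66} + 349281} = \sqrt{349281 + 2 i \sqrt{66}}$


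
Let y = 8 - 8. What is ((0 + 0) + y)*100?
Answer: 0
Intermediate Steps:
y = 0
((0 + 0) + y)*100 = ((0 + 0) + 0)*100 = (0 + 0)*100 = 0*100 = 0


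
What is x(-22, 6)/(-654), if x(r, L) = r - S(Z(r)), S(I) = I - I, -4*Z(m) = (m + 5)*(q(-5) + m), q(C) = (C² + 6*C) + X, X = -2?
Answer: 11/327 ≈ 0.033639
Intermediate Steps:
q(C) = -2 + C² + 6*C (q(C) = (C² + 6*C) - 2 = -2 + C² + 6*C)
Z(m) = -(-7 + m)*(5 + m)/4 (Z(m) = -(m + 5)*((-2 + (-5)² + 6*(-5)) + m)/4 = -(5 + m)*((-2 + 25 - 30) + m)/4 = -(5 + m)*(-7 + m)/4 = -(-7 + m)*(5 + m)/4)
S(I) = 0
x(r, L) = r (x(r, L) = r - 1*0 = r + 0 = r)
x(-22, 6)/(-654) = -22/(-654) = -22*(-1/654) = 11/327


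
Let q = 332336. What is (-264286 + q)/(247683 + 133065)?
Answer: 34025/190374 ≈ 0.17873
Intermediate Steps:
(-264286 + q)/(247683 + 133065) = (-264286 + 332336)/(247683 + 133065) = 68050/380748 = 68050*(1/380748) = 34025/190374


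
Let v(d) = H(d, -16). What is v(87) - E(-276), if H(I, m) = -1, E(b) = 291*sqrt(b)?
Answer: -1 - 582*I*sqrt(69) ≈ -1.0 - 4834.5*I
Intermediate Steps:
v(d) = -1
v(87) - E(-276) = -1 - 291*sqrt(-276) = -1 - 291*2*I*sqrt(69) = -1 - 582*I*sqrt(69)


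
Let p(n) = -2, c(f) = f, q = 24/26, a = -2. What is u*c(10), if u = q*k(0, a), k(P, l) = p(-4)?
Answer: -240/13 ≈ -18.462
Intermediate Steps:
q = 12/13 (q = 24*(1/26) = 12/13 ≈ 0.92308)
k(P, l) = -2
u = -24/13 (u = (12/13)*(-2) = -24/13 ≈ -1.8462)
u*c(10) = -24/13*10 = -240/13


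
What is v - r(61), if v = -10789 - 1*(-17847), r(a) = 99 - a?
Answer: 7020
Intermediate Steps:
v = 7058 (v = -10789 + 17847 = 7058)
v - r(61) = 7058 - (99 - 1*61) = 7058 - (99 - 61) = 7058 - 1*38 = 7058 - 38 = 7020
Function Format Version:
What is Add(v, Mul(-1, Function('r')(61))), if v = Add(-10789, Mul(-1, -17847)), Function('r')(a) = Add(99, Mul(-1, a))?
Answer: 7020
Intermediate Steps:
v = 7058 (v = Add(-10789, 17847) = 7058)
Add(v, Mul(-1, Function('r')(61))) = Add(7058, Mul(-1, Add(99, Mul(-1, 61)))) = Add(7058, Mul(-1, Add(99, -61))) = Add(7058, Mul(-1, 38)) = Add(7058, -38) = 7020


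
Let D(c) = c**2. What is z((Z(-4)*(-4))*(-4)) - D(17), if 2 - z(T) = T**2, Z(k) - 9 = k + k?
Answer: -543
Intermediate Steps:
Z(k) = 9 + 2*k (Z(k) = 9 + (k + k) = 9 + 2*k)
z(T) = 2 - T**2
z((Z(-4)*(-4))*(-4)) - D(17) = (2 - (((9 + 2*(-4))*(-4))*(-4))**2) - 1*17**2 = (2 - (((9 - 8)*(-4))*(-4))**2) - 1*289 = (2 - ((1*(-4))*(-4))**2) - 289 = (2 - (-4*(-4))**2) - 289 = (2 - 1*16**2) - 289 = (2 - 1*256) - 289 = (2 - 256) - 289 = -254 - 289 = -543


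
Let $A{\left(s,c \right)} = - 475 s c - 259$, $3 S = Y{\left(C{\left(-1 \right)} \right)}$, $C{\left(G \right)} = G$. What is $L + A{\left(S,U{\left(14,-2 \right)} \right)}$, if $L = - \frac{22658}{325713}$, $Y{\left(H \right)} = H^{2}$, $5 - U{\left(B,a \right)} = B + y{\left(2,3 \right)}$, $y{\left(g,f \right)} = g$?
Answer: $\frac{160967050}{108571} \approx 1482.6$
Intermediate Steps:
$U{\left(B,a \right)} = 3 - B$ ($U{\left(B,a \right)} = 5 - \left(B + 2\right) = 5 - \left(2 + B\right) = 3 - B$)
$S = \frac{1}{3}$ ($S = \frac{\left(-1\right)^{2}}{3} = \frac{1}{3} \cdot 1 = \frac{1}{3} \approx 0.33333$)
$A{\left(s,c \right)} = -259 - 475 c s$ ($A{\left(s,c \right)} = - 475 c s - 259 = -259 - 475 c s$)
$L = - \frac{22658}{325713}$ ($L = \left(-22658\right) \frac{1}{325713} = - \frac{22658}{325713} \approx -0.069564$)
$L + A{\left(S,U{\left(14,-2 \right)} \right)} = - \frac{22658}{325713} - \left(259 + 475 \left(3 - 14\right) \frac{1}{3}\right) = - \frac{22658}{325713} - \left(259 - \frac{5225}{3}\right) = - \frac{22658}{325713} + \left(-259 + \frac{5225}{3}\right) = - \frac{22658}{325713} + \frac{4448}{3} = \frac{160967050}{108571}$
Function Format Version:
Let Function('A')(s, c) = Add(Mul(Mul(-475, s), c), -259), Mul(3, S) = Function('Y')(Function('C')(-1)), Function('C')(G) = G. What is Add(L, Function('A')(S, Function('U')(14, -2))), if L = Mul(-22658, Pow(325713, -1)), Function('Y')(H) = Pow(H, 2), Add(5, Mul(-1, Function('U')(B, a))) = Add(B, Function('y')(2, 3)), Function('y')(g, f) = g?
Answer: Rational(160967050, 108571) ≈ 1482.6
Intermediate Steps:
Function('U')(B, a) = Add(3, Mul(-1, B)) (Function('U')(B, a) = Add(5, Mul(-1, Add(B, 2))) = Add(5, Mul(-1, Add(2, B))) = Add(5, Add(-2, Mul(-1, B))) = Add(3, Mul(-1, B)))
S = Rational(1, 3) (S = Mul(Rational(1, 3), Pow(-1, 2)) = Mul(Rational(1, 3), 1) = Rational(1, 3) ≈ 0.33333)
Function('A')(s, c) = Add(-259, Mul(-475, c, s)) (Function('A')(s, c) = Add(Mul(-475, c, s), -259) = Add(-259, Mul(-475, c, s)))
L = Rational(-22658, 325713) (L = Mul(-22658, Rational(1, 325713)) = Rational(-22658, 325713) ≈ -0.069564)
Add(L, Function('A')(S, Function('U')(14, -2))) = Add(Rational(-22658, 325713), Add(-259, Mul(-475, Add(3, Mul(-1, 14)), Rational(1, 3)))) = Add(Rational(-22658, 325713), Add(-259, Mul(-475, Add(3, -14), Rational(1, 3)))) = Add(Rational(-22658, 325713), Add(-259, Mul(-475, -11, Rational(1, 3)))) = Add(Rational(-22658, 325713), Add(-259, Rational(5225, 3))) = Add(Rational(-22658, 325713), Rational(4448, 3)) = Rational(160967050, 108571)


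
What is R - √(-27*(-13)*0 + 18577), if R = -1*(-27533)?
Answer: 27533 - √18577 ≈ 27397.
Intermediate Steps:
R = 27533
R - √(-27*(-13)*0 + 18577) = 27533 - √(-27*(-13)*0 + 18577) = 27533 - √(351*0 + 18577) = 27533 - √(0 + 18577) = 27533 - √18577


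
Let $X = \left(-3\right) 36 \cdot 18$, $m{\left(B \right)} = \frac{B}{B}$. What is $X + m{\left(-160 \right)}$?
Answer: $-1943$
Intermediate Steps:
$m{\left(B \right)} = 1$
$X = -1944$ ($X = \left(-108\right) 18 = -1944$)
$X + m{\left(-160 \right)} = -1944 + 1 = -1943$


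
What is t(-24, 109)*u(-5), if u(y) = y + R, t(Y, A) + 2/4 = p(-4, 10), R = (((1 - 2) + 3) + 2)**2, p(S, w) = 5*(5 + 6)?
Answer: 1199/2 ≈ 599.50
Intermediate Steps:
p(S, w) = 55 (p(S, w) = 5*11 = 55)
R = 16 (R = ((-1 + 3) + 2)**2 = (2 + 2)**2 = 4**2 = 16)
t(Y, A) = 109/2 (t(Y, A) = -1/2 + 55 = 109/2)
u(y) = 16 + y (u(y) = y + 16 = 16 + y)
t(-24, 109)*u(-5) = 109*(16 - 5)/2 = (109/2)*11 = 1199/2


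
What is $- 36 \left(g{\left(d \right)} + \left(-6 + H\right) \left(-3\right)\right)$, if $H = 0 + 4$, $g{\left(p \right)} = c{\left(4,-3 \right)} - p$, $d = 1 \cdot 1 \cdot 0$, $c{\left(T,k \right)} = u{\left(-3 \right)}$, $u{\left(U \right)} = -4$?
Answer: $-72$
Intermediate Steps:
$c{\left(T,k \right)} = -4$
$d = 0$ ($d = 1 \cdot 0 = 0$)
$g{\left(p \right)} = -4 - p$
$H = 4$
$- 36 \left(g{\left(d \right)} + \left(-6 + H\right) \left(-3\right)\right) = - 36 \left(\left(-4 - 0\right) + \left(-6 + 4\right) \left(-3\right)\right) = - 36 \left(\left(-4 + 0\right) - -6\right) = - 36 \left(-4 + 6\right) = \left(-36\right) 2 = -72$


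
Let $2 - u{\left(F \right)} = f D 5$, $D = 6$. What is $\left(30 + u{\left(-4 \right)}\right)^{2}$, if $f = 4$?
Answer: $7744$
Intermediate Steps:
$u{\left(F \right)} = -118$ ($u{\left(F \right)} = 2 - 4 \cdot 6 \cdot 5 = 2 - 24 \cdot 5 = 2 - 120 = -118$)
$\left(30 + u{\left(-4 \right)}\right)^{2} = \left(30 - 118\right)^{2} = \left(-88\right)^{2} = 7744$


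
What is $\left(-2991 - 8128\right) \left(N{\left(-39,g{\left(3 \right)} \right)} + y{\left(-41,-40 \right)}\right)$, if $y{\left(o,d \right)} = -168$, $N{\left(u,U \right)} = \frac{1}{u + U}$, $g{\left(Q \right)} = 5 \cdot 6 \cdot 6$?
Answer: $\frac{263375753}{141} \approx 1.8679 \cdot 10^{6}$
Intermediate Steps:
$g{\left(Q \right)} = 180$ ($g{\left(Q \right)} = 30 \cdot 6 = 180$)
$N{\left(u,U \right)} = \frac{1}{U + u}$
$\left(-2991 - 8128\right) \left(N{\left(-39,g{\left(3 \right)} \right)} + y{\left(-41,-40 \right)}\right) = \left(-2991 - 8128\right) \left(\frac{1}{180 - 39} - 168\right) = - 11119 \left(\frac{1}{141} - 168\right) = \left(-11119\right) \left(- \frac{23687}{141}\right) = \frac{263375753}{141}$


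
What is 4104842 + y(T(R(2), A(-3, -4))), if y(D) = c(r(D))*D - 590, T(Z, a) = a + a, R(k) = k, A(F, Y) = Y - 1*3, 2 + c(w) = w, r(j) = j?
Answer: 4104476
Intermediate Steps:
c(w) = -2 + w
A(F, Y) = -3 + Y (A(F, Y) = Y - 3 = -3 + Y)
T(Z, a) = 2*a
y(D) = -590 + D*(-2 + D) (y(D) = (-2 + D)*D - 590 = D*(-2 + D) - 590 = -590 + D*(-2 + D))
4104842 + y(T(R(2), A(-3, -4))) = 4104842 + (-590 + (2*(-3 - 4))*(-2 + 2*(-3 - 4))) = 4104842 + (-590 + (2*(-7))*(-2 + 2*(-7))) = 4104842 + (-590 - 14*(-2 - 14)) = 4104842 + (-590 - 14*(-16)) = 4104842 + (-590 + 224) = 4104842 - 366 = 4104476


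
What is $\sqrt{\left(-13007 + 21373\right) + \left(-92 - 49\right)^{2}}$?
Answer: $\sqrt{28247} \approx 168.07$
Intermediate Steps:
$\sqrt{\left(-13007 + 21373\right) + \left(-92 - 49\right)^{2}} = \sqrt{8366 + \left(-141\right)^{2}} = \sqrt{8366 + 19881} = \sqrt{28247}$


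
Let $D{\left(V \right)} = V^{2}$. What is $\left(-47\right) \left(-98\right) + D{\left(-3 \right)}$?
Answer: $4615$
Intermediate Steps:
$\left(-47\right) \left(-98\right) + D{\left(-3 \right)} = \left(-47\right) \left(-98\right) + \left(-3\right)^{2} = 4606 + 9 = 4615$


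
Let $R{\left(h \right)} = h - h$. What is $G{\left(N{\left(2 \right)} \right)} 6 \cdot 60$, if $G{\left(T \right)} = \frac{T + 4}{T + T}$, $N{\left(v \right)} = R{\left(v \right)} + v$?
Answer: $540$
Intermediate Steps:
$R{\left(h \right)} = 0$
$N{\left(v \right)} = v$ ($N{\left(v \right)} = 0 + v = v$)
$G{\left(T \right)} = \frac{4 + T}{2 T}$
$G{\left(N{\left(2 \right)} \right)} 6 \cdot 60 = \frac{4 + 2}{2 \cdot 2} \cdot 6 \cdot 60 = \frac{1}{2} \cdot \frac{1}{2} \cdot 6 \cdot 6 \cdot 60 = \frac{3}{2} \cdot 6 \cdot 60 = 9 \cdot 60 = 540$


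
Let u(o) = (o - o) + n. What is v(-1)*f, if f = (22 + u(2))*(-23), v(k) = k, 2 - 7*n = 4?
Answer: 3496/7 ≈ 499.43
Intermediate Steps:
n = -2/7 (n = 2/7 - 1/7*4 = 2/7 - 4/7 = -2/7 ≈ -0.28571)
u(o) = -2/7 (u(o) = (o - o) - 2/7 = 0 - 2/7 = -2/7)
f = -3496/7 (f = (22 - 2/7)*(-23) = (152/7)*(-23) = -3496/7 ≈ -499.43)
v(-1)*f = -1*(-3496/7) = 3496/7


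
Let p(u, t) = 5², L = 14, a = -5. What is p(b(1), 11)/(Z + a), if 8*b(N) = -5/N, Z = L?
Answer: 25/9 ≈ 2.7778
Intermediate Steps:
Z = 14
b(N) = -5/(8*N) (b(N) = (-5/N)/8 = -5/(8*N))
p(u, t) = 25
p(b(1), 11)/(Z + a) = 25/(14 - 5) = 25/9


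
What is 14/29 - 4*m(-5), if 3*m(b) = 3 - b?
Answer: -886/87 ≈ -10.184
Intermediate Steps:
m(b) = 1 - b/3 (m(b) = (3 - b)/3 = 1 - b/3)
14/29 - 4*m(-5) = 14/29 - 4*(1 - 1/3*(-5)) = 14*(1/29) - 4*(1 + 5/3) = 14/29 - 4*8/3 = 14/29 - 32/3 = -886/87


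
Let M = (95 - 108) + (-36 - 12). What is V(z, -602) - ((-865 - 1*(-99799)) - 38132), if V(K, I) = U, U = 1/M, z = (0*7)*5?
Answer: -3708923/61 ≈ -60802.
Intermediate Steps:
z = 0 (z = 0*5 = 0)
M = -61 (M = -13 - 48 = -61)
U = -1/61 (U = 1/(-61) = -1/61 ≈ -0.016393)
V(K, I) = -1/61
V(z, -602) - ((-865 - 1*(-99799)) - 38132) = -1/61 - ((-865 - 1*(-99799)) - 38132) = -1/61 - ((-865 + 99799) - 38132) = -1/61 - (98934 - 38132) = -1/61 - 1*60802 = -1/61 - 60802 = -3708923/61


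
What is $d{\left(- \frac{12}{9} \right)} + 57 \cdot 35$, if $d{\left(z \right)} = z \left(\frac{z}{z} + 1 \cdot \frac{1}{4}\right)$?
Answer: $\frac{5980}{3} \approx 1993.3$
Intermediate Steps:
$d{\left(z \right)} = \frac{5 z}{4}$ ($d{\left(z \right)} = z \left(1 + 1 \cdot \frac{1}{4}\right) = z \left(1 + \frac{1}{4}\right) = z \frac{5}{4} = \frac{5 z}{4}$)
$d{\left(- \frac{12}{9} \right)} + 57 \cdot 35 = \frac{5 \left(- \frac{12}{9}\right)}{4} + 57 \cdot 35 = \frac{5 \left(\left(-12\right) \frac{1}{9}\right)}{4} + 1995 = \frac{5}{4} \left(- \frac{4}{3}\right) + 1995 = - \frac{5}{3} + 1995 = \frac{5980}{3}$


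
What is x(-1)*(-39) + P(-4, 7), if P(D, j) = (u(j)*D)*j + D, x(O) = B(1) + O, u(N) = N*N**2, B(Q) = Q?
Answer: -9608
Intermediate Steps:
u(N) = N**3
x(O) = 1 + O
P(D, j) = D + D*j**4 (P(D, j) = (j**3*D)*j + D = (D*j**3)*j + D = D*j**4 + D = D + D*j**4)
x(-1)*(-39) + P(-4, 7) = (1 - 1)*(-39) - 4*(1 + 7**4) = 0*(-39) - 4*(1 + 2401) = 0 - 4*2402 = 0 - 9608 = -9608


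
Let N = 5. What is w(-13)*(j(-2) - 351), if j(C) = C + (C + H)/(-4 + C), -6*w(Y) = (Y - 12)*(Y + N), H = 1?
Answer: 105850/9 ≈ 11761.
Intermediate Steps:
w(Y) = -(-12 + Y)*(5 + Y)/6 (w(Y) = -(Y - 12)*(Y + 5)/6 = -(-12 + Y)*(5 + Y)/6)
j(C) = C + (1 + C)/(-4 + C) (j(C) = C + (C + 1)/(-4 + C) = C + (1 + C)/(-4 + C))
w(-13)*(j(-2) - 351) = (10 - ⅙*(-13)² + (7/6)*(-13))*((1 + (-2)² - 3*(-2))/(-4 - 2) - 351) = (10 - ⅙*169 - 91/6)*((1 + 4 + 6)/(-6) - 351) = (10 - 169/6 - 91/6)*(-⅙*11 - 351) = -100*(-11/6 - 351)/3 = -100/3*(-2117/6) = 105850/9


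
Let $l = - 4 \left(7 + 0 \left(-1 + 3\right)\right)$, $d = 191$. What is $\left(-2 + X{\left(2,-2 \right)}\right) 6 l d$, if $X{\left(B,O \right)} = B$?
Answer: $0$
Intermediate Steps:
$l = -28$ ($l = - 4 \left(7 + 0 \cdot 2\right) = - 4 \left(7 + 0\right) = \left(-4\right) 7 = -28$)
$\left(-2 + X{\left(2,-2 \right)}\right) 6 l d = \left(-2 + 2\right) 6 \left(-28\right) 191 = 0 \cdot 6 \left(-28\right) 191 = 0 \left(-28\right) 191 = 0 \cdot 191 = 0$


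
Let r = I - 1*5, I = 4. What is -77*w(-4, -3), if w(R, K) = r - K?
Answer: -154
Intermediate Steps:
r = -1 (r = 4 - 1*5 = 4 - 5 = -1)
w(R, K) = -1 - K
-77*w(-4, -3) = -77*(-1 - 1*(-3)) = -77*(-1 + 3) = -77*2 = -154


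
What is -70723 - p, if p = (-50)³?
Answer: 54277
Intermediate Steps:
p = -125000
-70723 - p = -70723 - 1*(-125000) = -70723 + 125000 = 54277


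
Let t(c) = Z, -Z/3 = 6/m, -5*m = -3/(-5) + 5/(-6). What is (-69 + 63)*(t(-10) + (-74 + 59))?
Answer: 16830/7 ≈ 2404.3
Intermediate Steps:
m = 7/150 (m = -(-3/(-5) + 5/(-6))/5 = -(-3*(-⅕) + 5*(-⅙))/5 = -(⅗ - ⅚)/5 = -⅕*(-7/30) = 7/150 ≈ 0.046667)
Z = -2700/7 (Z = -18/7/150 = -18*150/7 = -3*900/7 = -2700/7 ≈ -385.71)
t(c) = -2700/7
(-69 + 63)*(t(-10) + (-74 + 59)) = (-69 + 63)*(-2700/7 + (-74 + 59)) = -6*(-2700/7 - 15) = -6*(-2805/7) = 16830/7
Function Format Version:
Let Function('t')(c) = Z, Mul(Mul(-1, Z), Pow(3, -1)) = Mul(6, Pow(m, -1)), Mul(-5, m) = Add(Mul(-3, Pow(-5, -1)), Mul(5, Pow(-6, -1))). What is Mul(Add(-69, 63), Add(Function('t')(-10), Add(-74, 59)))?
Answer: Rational(16830, 7) ≈ 2404.3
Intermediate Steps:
m = Rational(7, 150) (m = Mul(Rational(-1, 5), Add(Mul(-3, Pow(-5, -1)), Mul(5, Pow(-6, -1)))) = Mul(Rational(-1, 5), Add(Mul(-3, Rational(-1, 5)), Mul(5, Rational(-1, 6)))) = Mul(Rational(-1, 5), Add(Rational(3, 5), Rational(-5, 6))) = Mul(Rational(-1, 5), Rational(-7, 30)) = Rational(7, 150) ≈ 0.046667)
Z = Rational(-2700, 7) (Z = Mul(-3, Mul(6, Pow(Rational(7, 150), -1))) = Mul(-3, Mul(6, Rational(150, 7))) = Mul(-3, Rational(900, 7)) = Rational(-2700, 7) ≈ -385.71)
Function('t')(c) = Rational(-2700, 7)
Mul(Add(-69, 63), Add(Function('t')(-10), Add(-74, 59))) = Mul(Add(-69, 63), Add(Rational(-2700, 7), Add(-74, 59))) = Mul(-6, Add(Rational(-2700, 7), -15)) = Mul(-6, Rational(-2805, 7)) = Rational(16830, 7)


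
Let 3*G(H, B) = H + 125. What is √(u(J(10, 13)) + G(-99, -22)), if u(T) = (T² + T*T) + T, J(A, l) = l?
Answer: √3237/3 ≈ 18.965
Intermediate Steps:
G(H, B) = 125/3 + H/3 (G(H, B) = (H + 125)/3 = (125 + H)/3 = 125/3 + H/3)
u(T) = T + 2*T² (u(T) = (T² + T²) + T = 2*T² + T = T + 2*T²)
√(u(J(10, 13)) + G(-99, -22)) = √(13*(1 + 2*13) + (125/3 + (⅓)*(-99))) = √(13*(1 + 26) + (125/3 - 33)) = √(13*27 + 26/3) = √(351 + 26/3) = √(1079/3) = √3237/3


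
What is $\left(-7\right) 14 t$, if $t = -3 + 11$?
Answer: $-784$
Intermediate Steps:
$t = 8$
$\left(-7\right) 14 t = \left(-7\right) 14 \cdot 8 = \left(-98\right) 8 = -784$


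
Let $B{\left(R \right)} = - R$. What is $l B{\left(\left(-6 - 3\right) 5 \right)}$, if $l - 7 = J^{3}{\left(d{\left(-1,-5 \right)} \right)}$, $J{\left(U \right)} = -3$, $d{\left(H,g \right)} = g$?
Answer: $-900$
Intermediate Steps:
$l = -20$ ($l = 7 + \left(-3\right)^{3} = 7 - 27 = -20$)
$l B{\left(\left(-6 - 3\right) 5 \right)} = - 20 \left(- \left(-6 - 3\right) 5\right) = - 20 \left(- \left(-9\right) 5\right) = - 20 \left(\left(-1\right) \left(-45\right)\right) = \left(-20\right) 45 = -900$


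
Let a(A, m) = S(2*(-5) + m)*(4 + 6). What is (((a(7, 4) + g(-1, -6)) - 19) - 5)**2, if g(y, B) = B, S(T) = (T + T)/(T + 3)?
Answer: 100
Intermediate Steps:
S(T) = 2*T/(3 + T) (S(T) = (2*T)/(3 + T) = 2*T/(3 + T))
a(A, m) = 20*(-10 + m)/(-7 + m) (a(A, m) = (2*(2*(-5) + m)/(3 + (2*(-5) + m)))*(4 + 6) = (2*(-10 + m)/(3 + (-10 + m)))*10 = (2*(-10 + m)/(-7 + m))*10 = 20*(-10 + m)/(-7 + m))
(((a(7, 4) + g(-1, -6)) - 19) - 5)**2 = (((20*(-10 + 4)/(-7 + 4) - 6) - 19) - 5)**2 = (((20*(-6)/(-3) - 6) - 19) - 5)**2 = (((20*(-1/3)*(-6) - 6) - 19) - 5)**2 = (((40 - 6) - 19) - 5)**2 = ((34 - 19) - 5)**2 = (15 - 5)**2 = 10**2 = 100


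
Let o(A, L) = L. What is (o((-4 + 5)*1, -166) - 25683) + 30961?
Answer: 5112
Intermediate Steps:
(o((-4 + 5)*1, -166) - 25683) + 30961 = (-166 - 25683) + 30961 = -25849 + 30961 = 5112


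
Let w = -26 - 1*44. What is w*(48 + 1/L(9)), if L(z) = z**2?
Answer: -272230/81 ≈ -3360.9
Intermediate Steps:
w = -70 (w = -26 - 44 = -70)
w*(48 + 1/L(9)) = -70*(48 + 1/(9**2)) = -70*(48 + 1/81) = -70*3889/81 = -272230/81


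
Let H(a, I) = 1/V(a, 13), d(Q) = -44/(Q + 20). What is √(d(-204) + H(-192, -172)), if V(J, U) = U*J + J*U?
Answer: √49214802/14352 ≈ 0.48880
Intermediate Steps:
d(Q) = -44/(20 + Q)
V(J, U) = 2*J*U (V(J, U) = J*U + J*U = 2*J*U)
H(a, I) = 1/(26*a) (H(a, I) = 1/(2*a*13) = 1/(26*a))
√(d(-204) + H(-192, -172)) = √(-44/(20 - 204) + (1/26)/(-192)) = √(-44/(-184) + (1/26)*(-1/192)) = √(-44*(-1/184) - 1/4992) = √(11/46 - 1/4992) = √(27433/114816) = √49214802/14352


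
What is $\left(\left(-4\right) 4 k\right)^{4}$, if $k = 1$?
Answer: $65536$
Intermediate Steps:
$\left(\left(-4\right) 4 k\right)^{4} = \left(\left(-4\right) 4 \cdot 1\right)^{4} = \left(\left(-16\right) 1\right)^{4} = \left(-16\right)^{4} = 65536$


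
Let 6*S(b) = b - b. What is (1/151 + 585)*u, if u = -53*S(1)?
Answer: 0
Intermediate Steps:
S(b) = 0 (S(b) = (b - b)/6 = (⅙)*0 = 0)
u = 0 (u = -53*0 = 0)
(1/151 + 585)*u = (1/151 + 585)*0 = (88336/151)*0 = 0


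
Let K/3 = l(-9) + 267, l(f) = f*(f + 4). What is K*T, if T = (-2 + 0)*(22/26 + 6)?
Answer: -12816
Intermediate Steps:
l(f) = f*(4 + f)
T = -178/13 (T = -2*(22*(1/26) + 6) = -2*(11/13 + 6) = -2*89/13 = -178/13 ≈ -13.692)
K = 936 (K = 3*(-9*(4 - 9) + 267) = 3*(-9*(-5) + 267) = 3*(45 + 267) = 3*312 = 936)
K*T = 936*(-178/13) = -12816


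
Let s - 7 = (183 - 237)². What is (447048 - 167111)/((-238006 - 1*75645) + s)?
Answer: -279937/310728 ≈ -0.90091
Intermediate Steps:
s = 2923 (s = 7 + (183 - 237)² = 7 + (-54)² = 7 + 2916 = 2923)
(447048 - 167111)/((-238006 - 1*75645) + s) = (447048 - 167111)/((-238006 - 1*75645) + 2923) = 279937/((-238006 - 75645) + 2923) = 279937/(-313651 + 2923) = 279937/(-310728) = 279937*(-1/310728) = -279937/310728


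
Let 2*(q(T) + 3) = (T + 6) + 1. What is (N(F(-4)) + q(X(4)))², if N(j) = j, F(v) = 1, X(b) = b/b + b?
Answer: 16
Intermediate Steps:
X(b) = 1 + b
q(T) = ½ + T/2 (q(T) = -3 + ((T + 6) + 1)/2 = -3 + ((6 + T) + 1)/2 = -3 + (7 + T)/2 = -3 + (7/2 + T/2) = ½ + T/2)
(N(F(-4)) + q(X(4)))² = (1 + (½ + (1 + 4)/2))² = (1 + (½ + (½)*5))² = (1 + (½ + 5/2))² = (1 + 3)² = 4² = 16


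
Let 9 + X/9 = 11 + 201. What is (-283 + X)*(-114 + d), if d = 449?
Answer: 517240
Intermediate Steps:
X = 1827 (X = -81 + 9*(11 + 201) = -81 + 9*212 = -81 + 1908 = 1827)
(-283 + X)*(-114 + d) = (-283 + 1827)*(-114 + 449) = 1544*335 = 517240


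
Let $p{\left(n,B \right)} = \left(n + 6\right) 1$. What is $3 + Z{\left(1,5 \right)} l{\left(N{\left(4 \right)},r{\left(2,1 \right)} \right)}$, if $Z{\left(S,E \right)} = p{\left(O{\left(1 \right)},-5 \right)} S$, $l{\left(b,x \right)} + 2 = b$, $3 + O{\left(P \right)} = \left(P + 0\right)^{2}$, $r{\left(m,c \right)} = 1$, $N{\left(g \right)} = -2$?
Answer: $-13$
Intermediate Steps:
$O{\left(P \right)} = -3 + P^{2}$ ($O{\left(P \right)} = -3 + \left(P + 0\right)^{2} = -3 + P^{2}$)
$l{\left(b,x \right)} = -2 + b$
$p{\left(n,B \right)} = 6 + n$ ($p{\left(n,B \right)} = \left(6 + n\right) 1 = 6 + n$)
$Z{\left(S,E \right)} = 4 S$ ($Z{\left(S,E \right)} = \left(6 - \left(3 - 1^{2}\right)\right) S = \left(6 + \left(-3 + 1\right)\right) S = \left(6 - 2\right) S = 4 S$)
$3 + Z{\left(1,5 \right)} l{\left(N{\left(4 \right)},r{\left(2,1 \right)} \right)} = 3 + 4 \cdot 1 \left(-2 - 2\right) = 3 + 4 \left(-4\right) = 3 - 16 = -13$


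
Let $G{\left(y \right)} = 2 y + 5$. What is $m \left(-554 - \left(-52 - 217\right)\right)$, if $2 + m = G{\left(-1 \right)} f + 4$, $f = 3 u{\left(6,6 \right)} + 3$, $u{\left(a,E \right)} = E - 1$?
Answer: $-15960$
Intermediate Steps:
$u{\left(a,E \right)} = -1 + E$ ($u{\left(a,E \right)} = E - 1 = -1 + E$)
$G{\left(y \right)} = 5 + 2 y$
$f = 18$ ($f = 3 \left(-1 + 6\right) + 3 = 3 \cdot 5 + 3 = 15 + 3 = 18$)
$m = 56$ ($m = -2 + \left(\left(5 + 2 \left(-1\right)\right) 18 + 4\right) = -2 + \left(\left(5 - 2\right) 18 + 4\right) = -2 + \left(3 \cdot 18 + 4\right) = -2 + \left(54 + 4\right) = -2 + 58 = 56$)
$m \left(-554 - \left(-52 - 217\right)\right) = 56 \left(-554 - \left(-52 - 217\right)\right) = 56 \left(-554 - -269\right) = 56 \left(-554 + 269\right) = 56 \left(-285\right) = -15960$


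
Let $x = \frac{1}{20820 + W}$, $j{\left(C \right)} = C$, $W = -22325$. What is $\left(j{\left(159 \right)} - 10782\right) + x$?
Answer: $- \frac{15987616}{1505} \approx -10623.0$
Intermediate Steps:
$x = - \frac{1}{1505}$ ($x = \frac{1}{20820 - 22325} = \frac{1}{-1505} = - \frac{1}{1505} \approx -0.00066445$)
$\left(j{\left(159 \right)} - 10782\right) + x = \left(159 - 10782\right) - \frac{1}{1505} = -10623 - \frac{1}{1505} = - \frac{15987616}{1505}$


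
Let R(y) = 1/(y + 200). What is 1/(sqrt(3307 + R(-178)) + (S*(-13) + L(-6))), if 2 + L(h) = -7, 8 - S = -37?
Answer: -13068/7689637 - sqrt(1600610)/7689637 ≈ -0.0018640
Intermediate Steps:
S = 45 (S = 8 - 1*(-37) = 8 + 37 = 45)
L(h) = -9 (L(h) = -2 - 7 = -9)
R(y) = 1/(200 + y)
1/(sqrt(3307 + R(-178)) + (S*(-13) + L(-6))) = 1/(sqrt(3307 + 1/(200 - 178)) + (45*(-13) - 9)) = 1/(sqrt(3307 + 1/22) + (-585 - 9)) = 1/(sqrt(3307 + 1/22) - 594) = 1/(sqrt(72755/22) - 594) = 1/(sqrt(1600610)/22 - 594) = 1/(-594 + sqrt(1600610)/22)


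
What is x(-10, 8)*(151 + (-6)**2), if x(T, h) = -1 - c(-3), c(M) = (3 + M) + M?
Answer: 374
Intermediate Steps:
c(M) = 3 + 2*M
x(T, h) = 2 (x(T, h) = -1 - (3 + 2*(-3)) = -1 - (3 - 6) = -1 - 1*(-3) = -1 + 3 = 2)
x(-10, 8)*(151 + (-6)**2) = 2*(151 + (-6)**2) = 2*(151 + 36) = 2*187 = 374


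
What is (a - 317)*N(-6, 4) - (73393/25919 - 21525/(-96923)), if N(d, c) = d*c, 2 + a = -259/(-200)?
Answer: 478681258353301/62803680925 ≈ 7621.9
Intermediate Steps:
a = -141/200 (a = -2 - 259/(-200) = -2 - 259*(-1/200) = -2 + 259/200 = -141/200 ≈ -0.70500)
N(d, c) = c*d
(a - 317)*N(-6, 4) - (73393/25919 - 21525/(-96923)) = (-141/200 - 317)*(4*(-6)) - (73393/25919 - 21525/(-96923)) = -63541/200*(-24) - (73393*(1/25919) - 21525*(-1/96923)) = 190623/25 - (73393/25919 + 21525/96923) = 190623/25 - 1*7671376214/2512147237 = 190623/25 - 7671376214/2512147237 = 478681258353301/62803680925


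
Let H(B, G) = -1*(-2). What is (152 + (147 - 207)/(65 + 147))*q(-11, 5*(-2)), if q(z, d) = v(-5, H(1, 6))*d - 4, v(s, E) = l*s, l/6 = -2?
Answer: -4856764/53 ≈ -91637.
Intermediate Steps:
l = -12 (l = 6*(-2) = -12)
H(B, G) = 2
v(s, E) = -12*s
q(z, d) = -4 + 60*d (q(z, d) = (-12*(-5))*d - 4 = 60*d - 4 = -4 + 60*d)
(152 + (147 - 207)/(65 + 147))*q(-11, 5*(-2)) = (152 + (147 - 207)/(65 + 147))*(-4 + 60*(5*(-2))) = (152 - 60/212)*(-4 + 60*(-10)) = (152 - 60*1/212)*(-4 - 600) = (152 - 15/53)*(-604) = (8041/53)*(-604) = -4856764/53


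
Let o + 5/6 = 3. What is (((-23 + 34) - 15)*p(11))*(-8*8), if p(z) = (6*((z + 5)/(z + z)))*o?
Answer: 26624/11 ≈ 2420.4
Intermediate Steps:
o = 13/6 (o = -⅚ + 3 = 13/6 ≈ 2.1667)
p(z) = 13*(5 + z)/(2*z) (p(z) = (6*((z + 5)/(z + z)))*(13/6) = (6*((5 + z)/((2*z))))*(13/6) = (6*((5 + z)*(1/(2*z))))*(13/6) = (6*((5 + z)/(2*z)))*(13/6) = (3*(5 + z)/z)*(13/6) = 13*(5 + z)/(2*z))
(((-23 + 34) - 15)*p(11))*(-8*8) = (((-23 + 34) - 15)*((13/2)*(5 + 11)/11))*(-8*8) = ((11 - 15)*((13/2)*(1/11)*16))*(-64) = -4*104/11*(-64) = -416/11*(-64) = 26624/11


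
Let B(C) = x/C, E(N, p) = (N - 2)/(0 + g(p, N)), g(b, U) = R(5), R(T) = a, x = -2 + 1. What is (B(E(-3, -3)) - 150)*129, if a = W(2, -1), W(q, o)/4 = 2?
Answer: -95718/5 ≈ -19144.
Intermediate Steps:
W(q, o) = 8 (W(q, o) = 4*2 = 8)
a = 8
x = -1
R(T) = 8
g(b, U) = 8
E(N, p) = -¼ + N/8 (E(N, p) = (N - 2)/(0 + 8) = (-2 + N)/8 = (-2 + N)*(⅛) = -¼ + N/8)
B(C) = -1/C
(B(E(-3, -3)) - 150)*129 = (-1/(-¼ + (⅛)*(-3)) - 150)*129 = (-1/(-¼ - 3/8) - 150)*129 = (-1/(-5/8) - 150)*129 = (-1*(-8/5) - 150)*129 = (8/5 - 150)*129 = -742/5*129 = -95718/5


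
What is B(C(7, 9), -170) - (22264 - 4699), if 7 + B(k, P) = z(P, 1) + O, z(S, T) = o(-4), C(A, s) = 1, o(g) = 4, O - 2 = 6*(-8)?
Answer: -17614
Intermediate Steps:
O = -46 (O = 2 + 6*(-8) = 2 - 48 = -46)
z(S, T) = 4
B(k, P) = -49 (B(k, P) = -7 + (4 - 46) = -7 - 42 = -49)
B(C(7, 9), -170) - (22264 - 4699) = -49 - (22264 - 4699) = -49 - 1*17565 = -49 - 17565 = -17614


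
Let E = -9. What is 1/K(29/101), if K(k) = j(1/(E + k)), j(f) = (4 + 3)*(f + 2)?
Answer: 880/11613 ≈ 0.075777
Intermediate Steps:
j(f) = 14 + 7*f (j(f) = 7*(2 + f) = 14 + 7*f)
K(k) = 14 + 7/(-9 + k)
1/K(29/101) = 1/(7*(-17 + 2*(29/101))/(-9 + 29/101)) = 1/(7*(-17 + 58/101)/(-880/101)) = 1/(7*(-101/880)*(-1659/101)) = 1/(11613/880) = 880/11613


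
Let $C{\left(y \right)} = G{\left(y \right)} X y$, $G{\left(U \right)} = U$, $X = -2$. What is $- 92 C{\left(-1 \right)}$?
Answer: $184$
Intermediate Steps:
$C{\left(y \right)} = - 2 y^{2}$ ($C{\left(y \right)} = y \left(-2\right) y = - 2 y y = - 2 y^{2}$)
$- 92 C{\left(-1 \right)} = - 92 \left(- 2 \left(-1\right)^{2}\right) = - 92 \left(\left(-2\right) 1\right) = \left(-92\right) \left(-2\right) = 184$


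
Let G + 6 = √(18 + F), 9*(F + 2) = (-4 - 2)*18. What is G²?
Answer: 16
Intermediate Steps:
F = -14 (F = -2 + ((-4 - 2)*18)/9 = -2 + (-6*18)/9 = -2 + (⅑)*(-108) = -2 - 12 = -14)
G = -4 (G = -6 + √(18 - 14) = -6 + √4 = -6 + 2 = -4)
G² = (-4)² = 16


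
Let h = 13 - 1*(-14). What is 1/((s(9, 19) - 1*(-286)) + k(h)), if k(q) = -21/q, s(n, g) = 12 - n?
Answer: 9/2594 ≈ 0.0034695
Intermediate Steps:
h = 27 (h = 13 + 14 = 27)
1/((s(9, 19) - 1*(-286)) + k(h)) = 1/(((12 - 1*9) - 1*(-286)) - 21/27) = 1/(((12 - 9) + 286) - 21*1/27) = 1/((3 + 286) - 7/9) = 1/(289 - 7/9) = 1/(2594/9) = 9/2594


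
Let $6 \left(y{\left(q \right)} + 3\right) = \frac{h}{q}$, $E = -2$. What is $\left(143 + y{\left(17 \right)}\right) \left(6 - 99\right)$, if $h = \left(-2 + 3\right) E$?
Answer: $- \frac{221309}{17} \approx -13018.0$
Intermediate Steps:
$h = -2$ ($h = \left(-2 + 3\right) \left(-2\right) = 1 \left(-2\right) = -2$)
$y{\left(q \right)} = -3 - \frac{1}{3 q}$ ($y{\left(q \right)} = -3 + \frac{\left(-2\right) \frac{1}{q}}{6} = -3 - \frac{1}{3 q}$)
$\left(143 + y{\left(17 \right)}\right) \left(6 - 99\right) = \left(143 - \left(3 + \frac{1}{3 \cdot 17}\right)\right) \left(6 - 99\right) = \left(143 - \frac{154}{51}\right) \left(6 - 99\right) = \left(143 - \frac{154}{51}\right) \left(-93\right) = \frac{7139}{51} \left(-93\right) = - \frac{221309}{17}$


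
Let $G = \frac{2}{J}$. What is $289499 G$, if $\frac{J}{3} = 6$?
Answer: $\frac{289499}{9} \approx 32167.0$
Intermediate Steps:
$J = 18$ ($J = 3 \cdot 6 = 18$)
$G = \frac{1}{9}$ ($G = \frac{2}{18} = 2 \cdot \frac{1}{18} = \frac{1}{9} \approx 0.11111$)
$289499 G = 289499 \cdot \frac{1}{9} = \frac{289499}{9}$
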